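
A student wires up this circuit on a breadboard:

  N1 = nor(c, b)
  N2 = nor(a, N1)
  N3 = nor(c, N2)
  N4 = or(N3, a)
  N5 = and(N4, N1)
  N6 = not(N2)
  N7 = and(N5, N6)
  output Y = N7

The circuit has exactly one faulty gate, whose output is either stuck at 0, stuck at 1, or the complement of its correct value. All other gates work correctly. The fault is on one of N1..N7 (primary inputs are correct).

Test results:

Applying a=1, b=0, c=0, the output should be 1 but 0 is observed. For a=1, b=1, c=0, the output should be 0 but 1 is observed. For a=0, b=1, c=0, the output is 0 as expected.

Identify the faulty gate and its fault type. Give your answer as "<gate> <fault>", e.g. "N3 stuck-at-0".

N5 inverted output

Fault-free values for test 1 (a=1, b=0, c=0): N1=1, N2=0, N3=1, N4=1, N5=1, N6=1, N7=1, giving Y=1. Observed 0.
Test 1: faults giving observed 0 are {N1 stuck-at-0, N1 inverted output, N2 stuck-at-1, N2 inverted output, N4 stuck-at-0, N4 inverted output, N5 stuck-at-0, N5 inverted output, N6 stuck-at-0, N6 inverted output, N7 stuck-at-0, N7 inverted output}.
Test 2 (a=1, b=1, c=0): fault-free N1=0, N2=0, N3=1, N4=1, N5=0, N6=1, N7=0 → 0; observed 1. Eliminates N1 stuck-at-0, N2 stuck-at-1, N2 inverted output, N4 stuck-at-0, N4 inverted output, N5 stuck-at-0, N6 stuck-at-0, N6 inverted output, N7 stuck-at-0.
Test 3 (a=0, b=1, c=0): fault-free N1=0, N2=1, N3=0, N4=0, N5=0, N6=0, N7=0 → 0; observed 0. Eliminates N1 inverted output, N7 inverted output.
Only N5 inverted output is consistent with every test.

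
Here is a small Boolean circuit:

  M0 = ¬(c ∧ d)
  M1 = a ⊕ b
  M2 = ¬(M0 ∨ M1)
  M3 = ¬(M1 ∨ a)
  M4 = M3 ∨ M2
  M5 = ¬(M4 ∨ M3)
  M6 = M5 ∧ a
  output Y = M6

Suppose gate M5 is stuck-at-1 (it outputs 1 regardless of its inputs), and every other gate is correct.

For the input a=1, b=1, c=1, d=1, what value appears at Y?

1

Propagate with M5 forced: M0=0, M1=0, M2=1, M3=0, M4=1, M5=1 [stuck-at-1], M6=1.
So Y = 1. (Without the fault it would be 0.)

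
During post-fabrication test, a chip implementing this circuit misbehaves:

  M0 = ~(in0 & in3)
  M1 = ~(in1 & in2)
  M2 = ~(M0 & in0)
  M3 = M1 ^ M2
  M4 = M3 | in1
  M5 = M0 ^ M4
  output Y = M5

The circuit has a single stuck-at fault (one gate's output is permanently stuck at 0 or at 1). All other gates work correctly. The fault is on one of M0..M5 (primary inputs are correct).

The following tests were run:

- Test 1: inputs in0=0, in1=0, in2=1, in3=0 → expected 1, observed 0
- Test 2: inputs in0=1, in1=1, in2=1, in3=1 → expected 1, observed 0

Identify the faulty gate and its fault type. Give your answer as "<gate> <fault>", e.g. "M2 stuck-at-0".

Fault-free values for test 1 (in0=0, in1=0, in2=1, in3=0): M0=1, M1=1, M2=1, M3=0, M4=0, M5=1, giving Y=1. Observed 0.
Test 1: faults giving observed 0 are {M0 stuck-at-0, M1 stuck-at-0, M2 stuck-at-0, M3 stuck-at-1, M4 stuck-at-1, M5 stuck-at-0}.
Test 2 (in0=1, in1=1, in2=1, in3=1): fault-free M0=0, M1=0, M2=1, M3=1, M4=1, M5=1 → 1; observed 0. Eliminates M0 stuck-at-0, M1 stuck-at-0, M2 stuck-at-0, M3 stuck-at-1, M4 stuck-at-1.
Only M5 stuck-at-0 is consistent with every test.

M5 stuck-at-0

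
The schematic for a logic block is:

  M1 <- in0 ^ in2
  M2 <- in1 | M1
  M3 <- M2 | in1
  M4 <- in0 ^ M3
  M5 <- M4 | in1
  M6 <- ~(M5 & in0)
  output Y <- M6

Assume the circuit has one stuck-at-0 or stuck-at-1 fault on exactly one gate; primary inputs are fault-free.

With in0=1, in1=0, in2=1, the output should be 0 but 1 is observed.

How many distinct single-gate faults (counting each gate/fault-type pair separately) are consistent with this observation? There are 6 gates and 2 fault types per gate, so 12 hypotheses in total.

Fault-free: M1=0, M2=0, M3=0, M4=1, M5=1, M6=0 → 0. Observed 1.
  M1 stuck-at-0: output 0 ✗
  M1 stuck-at-1: output 1 ✓
  M2 stuck-at-0: output 0 ✗
  M2 stuck-at-1: output 1 ✓
  M3 stuck-at-0: output 0 ✗
  M3 stuck-at-1: output 1 ✓
  M4 stuck-at-0: output 1 ✓
  M4 stuck-at-1: output 0 ✗
  M5 stuck-at-0: output 1 ✓
  M5 stuck-at-1: output 0 ✗
  M6 stuck-at-0: output 0 ✗
  M6 stuck-at-1: output 1 ✓
Consistent faults: {M1 stuck-at-1, M2 stuck-at-1, M3 stuck-at-1, M4 stuck-at-0, M5 stuck-at-0, M6 stuck-at-1} — 6 in all.

6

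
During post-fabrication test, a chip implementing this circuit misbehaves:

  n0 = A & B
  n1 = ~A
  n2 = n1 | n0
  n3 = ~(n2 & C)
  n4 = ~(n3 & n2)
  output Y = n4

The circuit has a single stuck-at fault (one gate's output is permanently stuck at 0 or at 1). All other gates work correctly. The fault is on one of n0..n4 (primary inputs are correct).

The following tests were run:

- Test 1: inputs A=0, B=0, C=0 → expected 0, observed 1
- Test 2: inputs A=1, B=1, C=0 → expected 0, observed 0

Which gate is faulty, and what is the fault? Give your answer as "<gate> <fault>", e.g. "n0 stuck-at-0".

Fault-free values for test 1 (A=0, B=0, C=0): n0=0, n1=1, n2=1, n3=1, n4=0, giving Y=0. Observed 1.
Test 1: faults giving observed 1 are {n1 stuck-at-0, n2 stuck-at-0, n3 stuck-at-0, n4 stuck-at-1}.
Test 2 (A=1, B=1, C=0): fault-free n0=1, n1=0, n2=1, n3=1, n4=0 → 0; observed 0. Eliminates n2 stuck-at-0, n3 stuck-at-0, n4 stuck-at-1.
Only n1 stuck-at-0 is consistent with every test.

n1 stuck-at-0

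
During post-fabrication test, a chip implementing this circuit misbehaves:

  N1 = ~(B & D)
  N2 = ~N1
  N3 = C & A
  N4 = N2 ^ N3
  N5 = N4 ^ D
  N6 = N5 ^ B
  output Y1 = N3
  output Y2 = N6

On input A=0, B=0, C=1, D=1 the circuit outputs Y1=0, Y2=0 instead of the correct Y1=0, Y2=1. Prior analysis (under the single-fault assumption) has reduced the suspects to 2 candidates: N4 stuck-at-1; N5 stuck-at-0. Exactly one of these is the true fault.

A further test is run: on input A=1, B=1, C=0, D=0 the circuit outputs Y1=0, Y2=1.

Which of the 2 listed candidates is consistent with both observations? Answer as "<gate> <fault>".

Evaluate each candidate on input A=1, B=1, C=0, D=0:
  N4 stuck-at-1: N1=1, N2=0, N3=0, N4=1 [stuck-at-1], N5=1, N6=0 → Y1=0, Y2=0 — eliminated
  N5 stuck-at-0: N1=1, N2=0, N3=0, N4=0, N5=0 [stuck-at-0], N6=1 → Y1=0, Y2=1 — matches
Only N5 stuck-at-0 reproduces the observed Y1=0, Y2=1.

N5 stuck-at-0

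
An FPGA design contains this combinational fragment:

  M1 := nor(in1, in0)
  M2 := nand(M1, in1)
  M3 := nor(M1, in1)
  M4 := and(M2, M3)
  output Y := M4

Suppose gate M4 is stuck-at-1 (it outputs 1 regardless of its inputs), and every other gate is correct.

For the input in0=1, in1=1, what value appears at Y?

Propagate with M4 forced: M1=0, M2=1, M3=0, M4=1 [stuck-at-1].
So Y = 1. (Without the fault it would be 0.)

1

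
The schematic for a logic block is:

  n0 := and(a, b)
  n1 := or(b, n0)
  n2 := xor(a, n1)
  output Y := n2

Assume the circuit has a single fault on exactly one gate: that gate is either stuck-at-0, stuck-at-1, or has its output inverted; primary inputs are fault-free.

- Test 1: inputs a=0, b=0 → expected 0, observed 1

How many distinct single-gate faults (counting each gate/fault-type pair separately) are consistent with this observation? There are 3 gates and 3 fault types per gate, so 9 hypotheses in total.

Fault-free: n0=0, n1=0, n2=0 → 0. Observed 1.
  n0 stuck-at-0: output 0 ✗
  n0 stuck-at-1: output 1 ✓
  n0 inverted output: output 1 ✓
  n1 stuck-at-0: output 0 ✗
  n1 stuck-at-1: output 1 ✓
  n1 inverted output: output 1 ✓
  n2 stuck-at-0: output 0 ✗
  n2 stuck-at-1: output 1 ✓
  n2 inverted output: output 1 ✓
Consistent faults: {n0 stuck-at-1, n0 inverted output, n1 stuck-at-1, n1 inverted output, n2 stuck-at-1, n2 inverted output} — 6 in all.

6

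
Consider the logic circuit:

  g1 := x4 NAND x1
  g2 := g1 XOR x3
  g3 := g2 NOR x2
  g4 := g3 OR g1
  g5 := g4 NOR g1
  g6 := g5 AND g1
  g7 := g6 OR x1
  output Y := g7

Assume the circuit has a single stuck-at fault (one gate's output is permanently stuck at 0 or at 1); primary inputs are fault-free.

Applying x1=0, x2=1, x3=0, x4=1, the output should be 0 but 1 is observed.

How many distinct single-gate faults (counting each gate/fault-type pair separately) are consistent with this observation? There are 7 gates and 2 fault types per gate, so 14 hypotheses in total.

Fault-free: g1=1, g2=1, g3=0, g4=1, g5=0, g6=0, g7=0 → 0. Observed 1.
  g1 stuck-at-0: output 0 ✗
  g1 stuck-at-1: output 0 ✗
  g2 stuck-at-0: output 0 ✗
  g2 stuck-at-1: output 0 ✗
  g3 stuck-at-0: output 0 ✗
  g3 stuck-at-1: output 0 ✗
  g4 stuck-at-0: output 0 ✗
  g4 stuck-at-1: output 0 ✗
  g5 stuck-at-0: output 0 ✗
  g5 stuck-at-1: output 1 ✓
  g6 stuck-at-0: output 0 ✗
  g6 stuck-at-1: output 1 ✓
  g7 stuck-at-0: output 0 ✗
  g7 stuck-at-1: output 1 ✓
Consistent faults: {g5 stuck-at-1, g6 stuck-at-1, g7 stuck-at-1} — 3 in all.

3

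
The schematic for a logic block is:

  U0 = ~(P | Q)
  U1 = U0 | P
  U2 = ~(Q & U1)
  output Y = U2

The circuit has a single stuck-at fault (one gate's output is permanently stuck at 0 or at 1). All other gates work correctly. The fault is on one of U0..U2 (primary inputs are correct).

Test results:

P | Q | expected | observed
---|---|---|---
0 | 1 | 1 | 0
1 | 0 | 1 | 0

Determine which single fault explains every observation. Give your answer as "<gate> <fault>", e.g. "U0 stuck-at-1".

U2 stuck-at-0

Fault-free values for test 1 (P=0, Q=1): U0=0, U1=0, U2=1, giving Y=1. Observed 0.
Test 1: faults giving observed 0 are {U0 stuck-at-1, U1 stuck-at-1, U2 stuck-at-0}.
Test 2 (P=1, Q=0): fault-free U0=0, U1=1, U2=1 → 1; observed 0. Eliminates U0 stuck-at-1, U1 stuck-at-1.
Only U2 stuck-at-0 is consistent with every test.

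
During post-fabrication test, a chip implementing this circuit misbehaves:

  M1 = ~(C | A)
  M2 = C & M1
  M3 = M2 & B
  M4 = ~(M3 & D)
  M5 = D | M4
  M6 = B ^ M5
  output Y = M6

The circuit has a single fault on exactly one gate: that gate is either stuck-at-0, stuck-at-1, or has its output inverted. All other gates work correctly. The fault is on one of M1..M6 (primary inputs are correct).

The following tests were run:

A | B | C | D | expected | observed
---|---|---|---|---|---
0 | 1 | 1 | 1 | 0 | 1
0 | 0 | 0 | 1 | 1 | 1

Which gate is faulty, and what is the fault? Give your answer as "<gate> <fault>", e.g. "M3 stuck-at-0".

Fault-free values for test 1 (A=0, B=1, C=1, D=1): M1=0, M2=0, M3=0, M4=1, M5=1, M6=0, giving Y=0. Observed 1.
Test 1: faults giving observed 1 are {M5 stuck-at-0, M5 inverted output, M6 stuck-at-1, M6 inverted output}.
Test 2 (A=0, B=0, C=0, D=1): fault-free M1=1, M2=0, M3=0, M4=1, M5=1, M6=1 → 1; observed 1. Eliminates M5 stuck-at-0, M5 inverted output, M6 inverted output.
Only M6 stuck-at-1 is consistent with every test.

M6 stuck-at-1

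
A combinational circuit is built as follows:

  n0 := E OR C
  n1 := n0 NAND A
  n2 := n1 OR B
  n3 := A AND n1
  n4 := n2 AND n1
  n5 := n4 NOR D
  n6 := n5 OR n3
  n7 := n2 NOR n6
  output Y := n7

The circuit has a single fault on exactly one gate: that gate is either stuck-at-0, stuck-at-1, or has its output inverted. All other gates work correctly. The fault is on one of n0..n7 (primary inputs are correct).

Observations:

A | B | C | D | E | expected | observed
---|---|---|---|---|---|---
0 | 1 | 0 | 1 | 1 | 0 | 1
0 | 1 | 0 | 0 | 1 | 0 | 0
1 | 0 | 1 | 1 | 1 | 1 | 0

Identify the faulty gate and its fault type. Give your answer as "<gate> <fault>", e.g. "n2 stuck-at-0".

Fault-free values for test 1 (A=0, B=1, C=0, D=1, E=1): n0=1, n1=1, n2=1, n3=0, n4=1, n5=0, n6=0, n7=0, giving Y=0. Observed 1.
Test 1: faults giving observed 1 are {n2 stuck-at-0, n2 inverted output, n7 stuck-at-1, n7 inverted output}.
Test 2 (A=0, B=1, C=0, D=0, E=1): fault-free n0=1, n1=1, n2=1, n3=0, n4=1, n5=0, n6=0, n7=0 → 0; observed 0. Eliminates n7 stuck-at-1, n7 inverted output.
Test 3 (A=1, B=0, C=1, D=1, E=1): fault-free n0=1, n1=0, n2=0, n3=0, n4=0, n5=0, n6=0, n7=1 → 1; observed 0. Eliminates n2 stuck-at-0.
Only n2 inverted output is consistent with every test.

n2 inverted output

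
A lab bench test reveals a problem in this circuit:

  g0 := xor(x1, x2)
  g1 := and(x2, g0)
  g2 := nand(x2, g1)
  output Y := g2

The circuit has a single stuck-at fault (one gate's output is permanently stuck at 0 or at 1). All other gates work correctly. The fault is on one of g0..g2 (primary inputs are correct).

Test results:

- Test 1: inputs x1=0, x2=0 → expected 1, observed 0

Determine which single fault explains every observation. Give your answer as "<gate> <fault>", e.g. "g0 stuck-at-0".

g2 stuck-at-0

Fault-free values for test 1 (x1=0, x2=0): g0=0, g1=0, g2=1, giving Y=1. Observed 0.
Test 1: faults giving observed 0 are {g2 stuck-at-0}.
Only g2 stuck-at-0 is consistent with every test.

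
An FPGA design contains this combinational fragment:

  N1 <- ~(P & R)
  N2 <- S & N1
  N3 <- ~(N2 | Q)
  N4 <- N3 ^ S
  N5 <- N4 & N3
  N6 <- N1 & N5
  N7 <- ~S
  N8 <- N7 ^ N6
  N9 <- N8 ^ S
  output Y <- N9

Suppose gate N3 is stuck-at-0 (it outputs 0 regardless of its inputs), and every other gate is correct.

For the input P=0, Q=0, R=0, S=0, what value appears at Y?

Propagate with N3 forced: N1=1, N2=0, N3=0 [stuck-at-0], N4=0, N5=0, N6=0, N7=1, N8=1, N9=1.
So Y = 1. (Without the fault it would be 0.)

1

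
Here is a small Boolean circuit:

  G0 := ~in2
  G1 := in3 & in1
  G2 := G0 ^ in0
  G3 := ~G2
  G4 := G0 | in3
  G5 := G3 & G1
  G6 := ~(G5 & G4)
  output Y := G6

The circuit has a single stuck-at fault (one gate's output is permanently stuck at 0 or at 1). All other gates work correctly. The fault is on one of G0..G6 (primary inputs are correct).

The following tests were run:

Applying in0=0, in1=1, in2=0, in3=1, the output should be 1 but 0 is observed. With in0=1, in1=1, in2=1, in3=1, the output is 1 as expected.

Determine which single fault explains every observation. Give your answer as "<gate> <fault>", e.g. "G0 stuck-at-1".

Fault-free values for test 1 (in0=0, in1=1, in2=0, in3=1): G0=1, G1=1, G2=1, G3=0, G4=1, G5=0, G6=1, giving Y=1. Observed 0.
Test 1: faults giving observed 0 are {G0 stuck-at-0, G2 stuck-at-0, G3 stuck-at-1, G5 stuck-at-1, G6 stuck-at-0}.
Test 2 (in0=1, in1=1, in2=1, in3=1): fault-free G0=0, G1=1, G2=1, G3=0, G4=1, G5=0, G6=1 → 1; observed 1. Eliminates G2 stuck-at-0, G3 stuck-at-1, G5 stuck-at-1, G6 stuck-at-0.
Only G0 stuck-at-0 is consistent with every test.

G0 stuck-at-0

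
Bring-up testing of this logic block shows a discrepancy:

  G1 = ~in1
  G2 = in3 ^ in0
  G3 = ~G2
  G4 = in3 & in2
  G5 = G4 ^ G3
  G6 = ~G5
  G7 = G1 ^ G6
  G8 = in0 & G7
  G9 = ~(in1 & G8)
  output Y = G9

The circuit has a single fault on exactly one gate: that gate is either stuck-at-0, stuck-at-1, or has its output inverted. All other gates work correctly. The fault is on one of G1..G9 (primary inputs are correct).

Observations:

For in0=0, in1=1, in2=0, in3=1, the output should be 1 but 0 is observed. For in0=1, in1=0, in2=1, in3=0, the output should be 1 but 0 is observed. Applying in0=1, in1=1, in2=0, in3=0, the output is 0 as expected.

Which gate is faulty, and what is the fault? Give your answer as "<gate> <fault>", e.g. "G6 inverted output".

Fault-free values for test 1 (in0=0, in1=1, in2=0, in3=1): G1=0, G2=1, G3=0, G4=0, G5=0, G6=1, G7=1, G8=0, G9=1, giving Y=1. Observed 0.
Test 1: faults giving observed 0 are {G8 stuck-at-1, G8 inverted output, G9 stuck-at-0, G9 inverted output}.
Test 2 (in0=1, in1=0, in2=1, in3=0): fault-free G1=1, G2=1, G3=0, G4=0, G5=0, G6=1, G7=0, G8=0, G9=1 → 1; observed 0. Eliminates G8 stuck-at-1, G8 inverted output.
Test 3 (in0=1, in1=1, in2=0, in3=0): fault-free G1=0, G2=1, G3=0, G4=0, G5=0, G6=1, G7=1, G8=1, G9=0 → 0; observed 0. Eliminates G9 inverted output.
Only G9 stuck-at-0 is consistent with every test.

G9 stuck-at-0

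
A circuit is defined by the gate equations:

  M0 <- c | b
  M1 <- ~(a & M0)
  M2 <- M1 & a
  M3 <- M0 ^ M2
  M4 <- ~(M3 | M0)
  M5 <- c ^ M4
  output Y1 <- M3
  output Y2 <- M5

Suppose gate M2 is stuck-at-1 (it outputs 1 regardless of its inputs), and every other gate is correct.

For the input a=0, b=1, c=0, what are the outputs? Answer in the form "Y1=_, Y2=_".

Y1=0, Y2=0

Propagate with M2 forced: M0=1, M1=1, M2=1 [stuck-at-1], M3=0, M4=0, M5=0.
So the outputs are Y1=0, Y2=0. (Without the fault they would be Y1=1, Y2=0.)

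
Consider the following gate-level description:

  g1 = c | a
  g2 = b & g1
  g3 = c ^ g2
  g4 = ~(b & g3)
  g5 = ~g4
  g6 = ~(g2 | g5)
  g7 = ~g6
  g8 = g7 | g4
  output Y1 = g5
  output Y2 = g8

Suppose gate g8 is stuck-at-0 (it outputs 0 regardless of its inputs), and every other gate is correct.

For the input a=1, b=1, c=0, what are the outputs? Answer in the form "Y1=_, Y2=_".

Y1=1, Y2=0

Propagate with g8 forced: g1=1, g2=1, g3=1, g4=0, g5=1, g6=0, g7=1, g8=0 [stuck-at-0].
So the outputs are Y1=1, Y2=0. (Without the fault they would be Y1=1, Y2=1.)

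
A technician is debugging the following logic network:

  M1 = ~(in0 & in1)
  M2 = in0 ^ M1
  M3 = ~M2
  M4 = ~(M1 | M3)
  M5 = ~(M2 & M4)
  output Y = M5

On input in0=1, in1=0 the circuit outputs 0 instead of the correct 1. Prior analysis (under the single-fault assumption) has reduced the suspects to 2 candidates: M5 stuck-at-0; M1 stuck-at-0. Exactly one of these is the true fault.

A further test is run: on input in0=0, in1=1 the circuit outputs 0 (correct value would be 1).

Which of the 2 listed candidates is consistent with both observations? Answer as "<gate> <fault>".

Evaluate each candidate on input in0=0, in1=1:
  M5 stuck-at-0: M1=1, M2=1, M3=0, M4=0, M5=0 [stuck-at-0] → 0 — matches
  M1 stuck-at-0: M1=0 [stuck-at-0], M2=0, M3=1, M4=0, M5=1 → 1 — eliminated
Only M5 stuck-at-0 reproduces the observed 0.

M5 stuck-at-0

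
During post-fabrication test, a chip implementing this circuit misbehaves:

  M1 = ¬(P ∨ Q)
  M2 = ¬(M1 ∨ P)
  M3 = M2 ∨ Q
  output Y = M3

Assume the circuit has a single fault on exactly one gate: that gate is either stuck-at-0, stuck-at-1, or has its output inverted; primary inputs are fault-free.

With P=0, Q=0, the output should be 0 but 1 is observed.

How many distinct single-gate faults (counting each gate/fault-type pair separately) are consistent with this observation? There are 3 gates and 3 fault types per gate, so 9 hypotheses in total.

6

Fault-free: M1=1, M2=0, M3=0 → 0. Observed 1.
  M1 stuck-at-0: output 1 ✓
  M1 stuck-at-1: output 0 ✗
  M1 inverted output: output 1 ✓
  M2 stuck-at-0: output 0 ✗
  M2 stuck-at-1: output 1 ✓
  M2 inverted output: output 1 ✓
  M3 stuck-at-0: output 0 ✗
  M3 stuck-at-1: output 1 ✓
  M3 inverted output: output 1 ✓
Consistent faults: {M1 stuck-at-0, M1 inverted output, M2 stuck-at-1, M2 inverted output, M3 stuck-at-1, M3 inverted output} — 6 in all.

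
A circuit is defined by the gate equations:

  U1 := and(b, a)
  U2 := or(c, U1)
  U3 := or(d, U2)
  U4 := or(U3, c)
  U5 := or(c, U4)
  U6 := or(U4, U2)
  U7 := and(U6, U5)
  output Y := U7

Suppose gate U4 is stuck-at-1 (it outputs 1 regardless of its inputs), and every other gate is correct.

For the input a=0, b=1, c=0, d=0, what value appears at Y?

Propagate with U4 forced: U1=0, U2=0, U3=0, U4=1 [stuck-at-1], U5=1, U6=1, U7=1.
So Y = 1. (Without the fault it would be 0.)

1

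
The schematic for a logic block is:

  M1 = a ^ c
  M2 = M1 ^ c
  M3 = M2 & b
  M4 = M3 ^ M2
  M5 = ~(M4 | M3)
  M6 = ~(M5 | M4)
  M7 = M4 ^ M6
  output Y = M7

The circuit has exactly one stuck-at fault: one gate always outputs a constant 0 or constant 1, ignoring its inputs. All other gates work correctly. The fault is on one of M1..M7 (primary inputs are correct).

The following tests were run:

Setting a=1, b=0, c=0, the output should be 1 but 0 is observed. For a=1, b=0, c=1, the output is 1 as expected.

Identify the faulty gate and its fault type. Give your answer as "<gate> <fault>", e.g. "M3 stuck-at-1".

Fault-free values for test 1 (a=1, b=0, c=0): M1=1, M2=1, M3=0, M4=1, M5=0, M6=0, M7=1, giving Y=1. Observed 0.
Test 1: faults giving observed 0 are {M1 stuck-at-0, M2 stuck-at-0, M4 stuck-at-0, M6 stuck-at-1, M7 stuck-at-0}.
Test 2 (a=1, b=0, c=1): fault-free M1=0, M2=1, M3=0, M4=1, M5=0, M6=0, M7=1 → 1; observed 1. Eliminates M2 stuck-at-0, M4 stuck-at-0, M6 stuck-at-1, M7 stuck-at-0.
Only M1 stuck-at-0 is consistent with every test.

M1 stuck-at-0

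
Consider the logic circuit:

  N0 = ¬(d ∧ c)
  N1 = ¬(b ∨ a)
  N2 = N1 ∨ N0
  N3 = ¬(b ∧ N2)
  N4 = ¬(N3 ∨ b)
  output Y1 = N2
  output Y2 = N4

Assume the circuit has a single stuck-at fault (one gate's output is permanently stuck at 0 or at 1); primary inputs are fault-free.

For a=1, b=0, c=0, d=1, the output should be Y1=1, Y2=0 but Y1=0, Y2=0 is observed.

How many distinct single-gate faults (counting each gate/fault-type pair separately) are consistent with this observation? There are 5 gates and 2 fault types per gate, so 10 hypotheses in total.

2

Fault-free: N0=1, N1=0, N2=1, N3=1, N4=0 → Y1=1, Y2=0. Observed Y1=0, Y2=0.
  N0 stuck-at-0: output Y1=0, Y2=0 ✓
  N0 stuck-at-1: output Y1=1, Y2=0 ✗
  N1 stuck-at-0: output Y1=1, Y2=0 ✗
  N1 stuck-at-1: output Y1=1, Y2=0 ✗
  N2 stuck-at-0: output Y1=0, Y2=0 ✓
  N2 stuck-at-1: output Y1=1, Y2=0 ✗
  N3 stuck-at-0: output Y1=1, Y2=1 ✗
  N3 stuck-at-1: output Y1=1, Y2=0 ✗
  N4 stuck-at-0: output Y1=1, Y2=0 ✗
  N4 stuck-at-1: output Y1=1, Y2=1 ✗
Consistent faults: {N0 stuck-at-0, N2 stuck-at-0} — 2 in all.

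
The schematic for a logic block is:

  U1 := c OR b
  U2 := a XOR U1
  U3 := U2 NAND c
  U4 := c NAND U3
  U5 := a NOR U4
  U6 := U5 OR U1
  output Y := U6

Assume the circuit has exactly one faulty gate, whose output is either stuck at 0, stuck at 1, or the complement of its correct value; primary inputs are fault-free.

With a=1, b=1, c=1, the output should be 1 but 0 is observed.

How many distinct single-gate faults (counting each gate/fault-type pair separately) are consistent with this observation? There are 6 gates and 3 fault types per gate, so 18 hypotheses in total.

Fault-free: U1=1, U2=0, U3=1, U4=0, U5=0, U6=1 → 1. Observed 0.
  U1: stuck-at-0, inverted output ✓; others ✗
  U2: none of the 3 fault types match ✗
  U3: none of the 3 fault types match ✗
  U4: none of the 3 fault types match ✗
  U5: none of the 3 fault types match ✗
  U6: stuck-at-0, inverted output ✓; others ✗
Consistent faults: {U1 stuck-at-0, U1 inverted output, U6 stuck-at-0, U6 inverted output} — 4 in all.

4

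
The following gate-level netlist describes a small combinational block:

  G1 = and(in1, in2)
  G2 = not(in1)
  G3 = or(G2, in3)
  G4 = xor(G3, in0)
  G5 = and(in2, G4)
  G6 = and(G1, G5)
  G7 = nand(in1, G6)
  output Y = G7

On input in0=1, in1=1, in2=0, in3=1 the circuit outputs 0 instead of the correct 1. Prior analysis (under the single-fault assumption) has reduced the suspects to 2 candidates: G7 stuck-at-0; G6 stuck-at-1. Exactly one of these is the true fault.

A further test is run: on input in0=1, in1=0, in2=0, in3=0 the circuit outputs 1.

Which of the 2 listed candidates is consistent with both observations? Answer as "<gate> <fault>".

G6 stuck-at-1

Evaluate each candidate on input in0=1, in1=0, in2=0, in3=0:
  G7 stuck-at-0: G1=0, G2=1, G3=1, G4=0, G5=0, G6=0, G7=0 [stuck-at-0] → 0 — eliminated
  G6 stuck-at-1: G1=0, G2=1, G3=1, G4=0, G5=0, G6=1 [stuck-at-1], G7=1 → 1 — matches
Only G6 stuck-at-1 reproduces the observed 1.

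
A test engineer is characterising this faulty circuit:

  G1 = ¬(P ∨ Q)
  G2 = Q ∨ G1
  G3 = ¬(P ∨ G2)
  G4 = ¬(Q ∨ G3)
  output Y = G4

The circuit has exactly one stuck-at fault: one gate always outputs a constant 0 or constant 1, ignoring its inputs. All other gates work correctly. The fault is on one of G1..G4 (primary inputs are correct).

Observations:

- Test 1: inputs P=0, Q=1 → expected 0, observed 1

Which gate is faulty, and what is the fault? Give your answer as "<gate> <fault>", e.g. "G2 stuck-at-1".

G4 stuck-at-1

Fault-free values for test 1 (P=0, Q=1): G1=0, G2=1, G3=0, G4=0, giving Y=0. Observed 1.
Test 1: faults giving observed 1 are {G4 stuck-at-1}.
Only G4 stuck-at-1 is consistent with every test.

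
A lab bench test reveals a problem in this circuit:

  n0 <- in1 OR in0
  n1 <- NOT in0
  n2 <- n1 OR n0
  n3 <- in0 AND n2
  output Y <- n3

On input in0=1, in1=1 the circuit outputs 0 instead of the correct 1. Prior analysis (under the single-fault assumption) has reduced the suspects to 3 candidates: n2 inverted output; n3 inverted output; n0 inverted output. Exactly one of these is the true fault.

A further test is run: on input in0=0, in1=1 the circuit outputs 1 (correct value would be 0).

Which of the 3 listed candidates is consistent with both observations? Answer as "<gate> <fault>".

n3 inverted output

Evaluate each candidate on input in0=0, in1=1:
  n2 inverted output: n0=1, n1=1, n2=0 [inverted output], n3=0 → 0 — eliminated
  n3 inverted output: n0=1, n1=1, n2=1, n3=1 [inverted output] → 1 — matches
  n0 inverted output: n0=0 [inverted output], n1=1, n2=1, n3=0 → 0 — eliminated
Only n3 inverted output reproduces the observed 1.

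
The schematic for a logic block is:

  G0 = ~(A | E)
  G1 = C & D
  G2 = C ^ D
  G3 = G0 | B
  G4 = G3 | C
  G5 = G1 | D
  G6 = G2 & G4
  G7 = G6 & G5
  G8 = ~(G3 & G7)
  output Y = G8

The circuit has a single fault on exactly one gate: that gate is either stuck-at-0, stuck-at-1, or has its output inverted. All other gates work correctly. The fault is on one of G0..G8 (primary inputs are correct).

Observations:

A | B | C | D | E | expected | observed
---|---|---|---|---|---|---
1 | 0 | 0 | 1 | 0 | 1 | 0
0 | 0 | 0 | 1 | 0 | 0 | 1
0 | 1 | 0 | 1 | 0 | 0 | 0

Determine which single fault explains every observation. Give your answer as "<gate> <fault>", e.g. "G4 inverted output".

G0 inverted output

Fault-free values for test 1 (A=1, B=0, C=0, D=1, E=0): G0=0, G1=0, G2=1, G3=0, G4=0, G5=1, G6=0, G7=0, G8=1, giving Y=1. Observed 0.
Test 1: faults giving observed 0 are {G0 stuck-at-1, G0 inverted output, G3 stuck-at-1, G3 inverted output, G8 stuck-at-0, G8 inverted output}.
Test 2 (A=0, B=0, C=0, D=1, E=0): fault-free G0=1, G1=0, G2=1, G3=1, G4=1, G5=1, G6=1, G7=1, G8=0 → 0; observed 1. Eliminates G0 stuck-at-1, G3 stuck-at-1, G8 stuck-at-0.
Test 3 (A=0, B=1, C=0, D=1, E=0): fault-free G0=1, G1=0, G2=1, G3=1, G4=1, G5=1, G6=1, G7=1, G8=0 → 0; observed 0. Eliminates G3 inverted output, G8 inverted output.
Only G0 inverted output is consistent with every test.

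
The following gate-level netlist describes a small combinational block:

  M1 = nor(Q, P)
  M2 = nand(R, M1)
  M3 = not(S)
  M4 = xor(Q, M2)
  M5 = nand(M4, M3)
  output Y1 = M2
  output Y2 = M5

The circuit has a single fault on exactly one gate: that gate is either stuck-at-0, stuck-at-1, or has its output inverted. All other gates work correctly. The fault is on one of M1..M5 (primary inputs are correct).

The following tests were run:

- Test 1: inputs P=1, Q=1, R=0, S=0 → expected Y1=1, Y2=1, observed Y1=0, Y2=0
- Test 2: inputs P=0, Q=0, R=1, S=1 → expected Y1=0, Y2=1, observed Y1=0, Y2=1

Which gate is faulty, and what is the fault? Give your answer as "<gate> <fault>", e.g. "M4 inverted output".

M2 stuck-at-0

Fault-free values for test 1 (P=1, Q=1, R=0, S=0): M1=0, M2=1, M3=1, M4=0, M5=1, giving Y1=1, Y2=1. Observed Y1=0, Y2=0.
Test 1: faults giving observed Y1=0, Y2=0 are {M2 stuck-at-0, M2 inverted output}.
Test 2 (P=0, Q=0, R=1, S=1): fault-free M1=1, M2=0, M3=0, M4=0, M5=1 → Y1=0, Y2=1; observed Y1=0, Y2=1. Eliminates M2 inverted output.
Only M2 stuck-at-0 is consistent with every test.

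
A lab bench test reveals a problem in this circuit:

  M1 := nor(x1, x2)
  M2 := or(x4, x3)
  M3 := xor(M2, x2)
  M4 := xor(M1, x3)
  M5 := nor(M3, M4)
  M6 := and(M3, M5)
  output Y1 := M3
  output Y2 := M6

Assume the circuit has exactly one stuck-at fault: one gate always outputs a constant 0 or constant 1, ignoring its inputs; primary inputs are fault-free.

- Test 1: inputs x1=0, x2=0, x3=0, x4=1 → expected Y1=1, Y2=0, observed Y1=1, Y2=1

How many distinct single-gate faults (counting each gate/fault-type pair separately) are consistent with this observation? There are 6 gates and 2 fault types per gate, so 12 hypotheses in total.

2

Fault-free: M1=1, M2=1, M3=1, M4=1, M5=0, M6=0 → Y1=1, Y2=0. Observed Y1=1, Y2=1.
  M1 stuck-at-0: output Y1=1, Y2=0 ✗
  M1 stuck-at-1: output Y1=1, Y2=0 ✗
  M2 stuck-at-0: output Y1=0, Y2=0 ✗
  M2 stuck-at-1: output Y1=1, Y2=0 ✗
  M3 stuck-at-0: output Y1=0, Y2=0 ✗
  M3 stuck-at-1: output Y1=1, Y2=0 ✗
  M4 stuck-at-0: output Y1=1, Y2=0 ✗
  M4 stuck-at-1: output Y1=1, Y2=0 ✗
  M5 stuck-at-0: output Y1=1, Y2=0 ✗
  M5 stuck-at-1: output Y1=1, Y2=1 ✓
  M6 stuck-at-0: output Y1=1, Y2=0 ✗
  M6 stuck-at-1: output Y1=1, Y2=1 ✓
Consistent faults: {M5 stuck-at-1, M6 stuck-at-1} — 2 in all.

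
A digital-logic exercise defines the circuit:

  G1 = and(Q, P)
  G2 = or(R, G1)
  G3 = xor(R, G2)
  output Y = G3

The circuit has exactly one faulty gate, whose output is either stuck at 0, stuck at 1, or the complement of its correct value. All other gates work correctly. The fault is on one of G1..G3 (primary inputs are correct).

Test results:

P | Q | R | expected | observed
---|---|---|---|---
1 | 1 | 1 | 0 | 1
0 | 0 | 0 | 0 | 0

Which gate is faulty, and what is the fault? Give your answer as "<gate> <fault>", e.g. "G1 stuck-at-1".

Fault-free values for test 1 (P=1, Q=1, R=1): G1=1, G2=1, G3=0, giving Y=0. Observed 1.
Test 1: faults giving observed 1 are {G2 stuck-at-0, G2 inverted output, G3 stuck-at-1, G3 inverted output}.
Test 2 (P=0, Q=0, R=0): fault-free G1=0, G2=0, G3=0 → 0; observed 0. Eliminates G2 inverted output, G3 stuck-at-1, G3 inverted output.
Only G2 stuck-at-0 is consistent with every test.

G2 stuck-at-0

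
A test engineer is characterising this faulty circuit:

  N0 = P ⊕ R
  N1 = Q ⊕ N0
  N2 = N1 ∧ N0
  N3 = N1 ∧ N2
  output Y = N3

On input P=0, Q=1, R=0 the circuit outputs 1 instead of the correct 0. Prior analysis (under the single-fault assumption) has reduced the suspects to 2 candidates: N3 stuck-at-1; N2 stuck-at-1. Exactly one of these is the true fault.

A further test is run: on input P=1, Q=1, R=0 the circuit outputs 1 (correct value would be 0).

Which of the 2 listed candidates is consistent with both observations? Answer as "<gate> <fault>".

Evaluate each candidate on input P=1, Q=1, R=0:
  N3 stuck-at-1: N0=1, N1=0, N2=0, N3=1 [stuck-at-1] → 1 — matches
  N2 stuck-at-1: N0=1, N1=0, N2=1 [stuck-at-1], N3=0 → 0 — eliminated
Only N3 stuck-at-1 reproduces the observed 1.

N3 stuck-at-1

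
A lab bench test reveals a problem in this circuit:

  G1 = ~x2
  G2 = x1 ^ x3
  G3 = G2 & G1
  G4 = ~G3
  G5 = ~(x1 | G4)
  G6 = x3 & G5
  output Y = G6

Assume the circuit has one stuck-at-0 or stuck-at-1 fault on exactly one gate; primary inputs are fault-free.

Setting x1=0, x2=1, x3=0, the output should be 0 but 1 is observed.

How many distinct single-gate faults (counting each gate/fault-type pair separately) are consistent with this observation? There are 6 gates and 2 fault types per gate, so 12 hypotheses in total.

1

Fault-free: G1=0, G2=0, G3=0, G4=1, G5=0, G6=0 → 0. Observed 1.
  G1 stuck-at-0: output 0 ✗
  G1 stuck-at-1: output 0 ✗
  G2 stuck-at-0: output 0 ✗
  G2 stuck-at-1: output 0 ✗
  G3 stuck-at-0: output 0 ✗
  G3 stuck-at-1: output 0 ✗
  G4 stuck-at-0: output 0 ✗
  G4 stuck-at-1: output 0 ✗
  G5 stuck-at-0: output 0 ✗
  G5 stuck-at-1: output 0 ✗
  G6 stuck-at-0: output 0 ✗
  G6 stuck-at-1: output 1 ✓
Consistent faults: {G6 stuck-at-1} — 1 in all.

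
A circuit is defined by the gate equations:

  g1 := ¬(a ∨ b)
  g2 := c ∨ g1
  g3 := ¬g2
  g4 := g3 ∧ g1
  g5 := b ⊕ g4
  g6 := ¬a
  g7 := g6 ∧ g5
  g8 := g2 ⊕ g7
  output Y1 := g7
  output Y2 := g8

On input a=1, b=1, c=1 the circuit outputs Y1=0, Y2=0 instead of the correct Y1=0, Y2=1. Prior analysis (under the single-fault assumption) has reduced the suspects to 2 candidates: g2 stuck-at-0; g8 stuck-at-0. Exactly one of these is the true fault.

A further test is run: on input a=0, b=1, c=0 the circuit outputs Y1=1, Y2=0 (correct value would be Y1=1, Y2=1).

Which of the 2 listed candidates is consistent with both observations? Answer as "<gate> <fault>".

g8 stuck-at-0

Evaluate each candidate on input a=0, b=1, c=0:
  g2 stuck-at-0: g1=0, g2=0 [stuck-at-0], g3=1, g4=0, g5=1, g6=1, g7=1, g8=1 → Y1=1, Y2=1 — eliminated
  g8 stuck-at-0: g1=0, g2=0, g3=1, g4=0, g5=1, g6=1, g7=1, g8=0 [stuck-at-0] → Y1=1, Y2=0 — matches
Only g8 stuck-at-0 reproduces the observed Y1=1, Y2=0.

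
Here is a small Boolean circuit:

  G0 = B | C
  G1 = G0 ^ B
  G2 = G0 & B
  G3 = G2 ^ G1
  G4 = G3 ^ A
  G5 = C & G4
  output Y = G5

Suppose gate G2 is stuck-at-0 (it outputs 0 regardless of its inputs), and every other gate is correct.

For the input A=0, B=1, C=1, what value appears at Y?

Propagate with G2 forced: G0=1, G1=0, G2=0 [stuck-at-0], G3=0, G4=0, G5=0.
So Y = 0. (Without the fault it would be 1.)

0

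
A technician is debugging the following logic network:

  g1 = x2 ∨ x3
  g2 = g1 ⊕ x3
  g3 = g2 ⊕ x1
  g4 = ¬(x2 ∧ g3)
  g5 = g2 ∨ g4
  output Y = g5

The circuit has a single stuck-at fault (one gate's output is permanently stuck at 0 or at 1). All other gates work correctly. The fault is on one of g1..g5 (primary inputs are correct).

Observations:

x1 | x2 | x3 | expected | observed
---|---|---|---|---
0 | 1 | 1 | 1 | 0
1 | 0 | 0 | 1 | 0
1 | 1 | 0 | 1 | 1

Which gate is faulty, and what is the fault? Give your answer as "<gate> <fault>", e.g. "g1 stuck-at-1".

g4 stuck-at-0

Fault-free values for test 1 (x1=0, x2=1, x3=1): g1=1, g2=0, g3=0, g4=1, g5=1, giving Y=1. Observed 0.
Test 1: faults giving observed 0 are {g3 stuck-at-1, g4 stuck-at-0, g5 stuck-at-0}.
Test 2 (x1=1, x2=0, x3=0): fault-free g1=0, g2=0, g3=1, g4=1, g5=1 → 1; observed 0. Eliminates g3 stuck-at-1.
Test 3 (x1=1, x2=1, x3=0): fault-free g1=1, g2=1, g3=0, g4=1, g5=1 → 1; observed 1. Eliminates g5 stuck-at-0.
Only g4 stuck-at-0 is consistent with every test.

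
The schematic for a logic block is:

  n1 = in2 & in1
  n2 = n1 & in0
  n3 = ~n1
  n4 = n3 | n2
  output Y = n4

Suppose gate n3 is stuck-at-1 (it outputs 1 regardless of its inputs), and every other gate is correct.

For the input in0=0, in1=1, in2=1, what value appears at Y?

Propagate with n3 forced: n1=1, n2=0, n3=1 [stuck-at-1], n4=1.
So Y = 1. (Without the fault it would be 0.)

1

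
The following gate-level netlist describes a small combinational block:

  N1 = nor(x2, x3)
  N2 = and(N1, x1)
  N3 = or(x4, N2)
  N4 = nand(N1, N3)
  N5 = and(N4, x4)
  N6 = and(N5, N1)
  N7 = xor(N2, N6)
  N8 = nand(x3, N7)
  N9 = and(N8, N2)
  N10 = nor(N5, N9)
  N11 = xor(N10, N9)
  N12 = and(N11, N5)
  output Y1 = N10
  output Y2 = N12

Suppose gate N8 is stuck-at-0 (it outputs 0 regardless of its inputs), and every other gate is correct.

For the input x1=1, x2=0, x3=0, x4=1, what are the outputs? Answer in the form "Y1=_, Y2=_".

Propagate with N8 forced: N1=1, N2=1, N3=1, N4=0, N5=0, N6=0, N7=1, N8=0 [stuck-at-0], N9=0, N10=1, N11=1, N12=0.
So the outputs are Y1=1, Y2=0. (Without the fault they would be Y1=0, Y2=0.)

Y1=1, Y2=0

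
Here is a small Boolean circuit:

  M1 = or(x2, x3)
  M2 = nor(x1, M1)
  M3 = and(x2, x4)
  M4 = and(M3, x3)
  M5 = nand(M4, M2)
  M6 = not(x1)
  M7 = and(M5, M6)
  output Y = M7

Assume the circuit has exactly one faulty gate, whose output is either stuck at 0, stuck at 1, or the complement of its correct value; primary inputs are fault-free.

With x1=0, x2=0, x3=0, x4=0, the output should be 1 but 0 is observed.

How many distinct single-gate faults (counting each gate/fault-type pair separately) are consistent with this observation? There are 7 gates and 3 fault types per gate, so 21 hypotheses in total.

Fault-free: M1=0, M2=1, M3=0, M4=0, M5=1, M6=1, M7=1 → 1. Observed 0.
  M1: none of the 3 fault types match ✗
  M2: none of the 3 fault types match ✗
  M3: none of the 3 fault types match ✗
  M4: stuck-at-1, inverted output ✓; others ✗
  M5: stuck-at-0, inverted output ✓; others ✗
  M6: stuck-at-0, inverted output ✓; others ✗
  M7: stuck-at-0, inverted output ✓; others ✗
Consistent faults: {M4 stuck-at-1, M4 inverted output, M5 stuck-at-0, M5 inverted output, M6 stuck-at-0, M6 inverted output, M7 stuck-at-0, M7 inverted output} — 8 in all.

8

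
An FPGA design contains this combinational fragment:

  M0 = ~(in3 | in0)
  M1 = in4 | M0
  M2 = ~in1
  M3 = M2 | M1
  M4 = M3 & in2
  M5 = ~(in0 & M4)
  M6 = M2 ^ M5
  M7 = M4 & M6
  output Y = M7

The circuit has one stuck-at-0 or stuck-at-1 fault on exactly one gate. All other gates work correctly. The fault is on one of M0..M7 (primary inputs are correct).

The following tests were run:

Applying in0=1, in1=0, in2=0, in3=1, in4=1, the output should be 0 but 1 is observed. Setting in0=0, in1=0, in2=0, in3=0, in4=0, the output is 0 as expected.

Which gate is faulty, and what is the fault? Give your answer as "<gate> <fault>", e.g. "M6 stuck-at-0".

Fault-free values for test 1 (in0=1, in1=0, in2=0, in3=1, in4=1): M0=0, M1=1, M2=1, M3=1, M4=0, M5=1, M6=0, M7=0, giving Y=0. Observed 1.
Test 1: faults giving observed 1 are {M4 stuck-at-1, M7 stuck-at-1}.
Test 2 (in0=0, in1=0, in2=0, in3=0, in4=0): fault-free M0=1, M1=1, M2=1, M3=1, M4=0, M5=1, M6=0, M7=0 → 0; observed 0. Eliminates M7 stuck-at-1.
Only M4 stuck-at-1 is consistent with every test.

M4 stuck-at-1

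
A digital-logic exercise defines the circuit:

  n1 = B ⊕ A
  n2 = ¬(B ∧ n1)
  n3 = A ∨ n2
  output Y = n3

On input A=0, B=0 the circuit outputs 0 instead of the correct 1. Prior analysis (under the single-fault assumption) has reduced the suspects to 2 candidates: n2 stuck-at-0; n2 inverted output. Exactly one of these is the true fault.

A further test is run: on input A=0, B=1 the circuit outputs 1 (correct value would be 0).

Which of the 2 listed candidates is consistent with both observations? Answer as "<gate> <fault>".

n2 inverted output

Evaluate each candidate on input A=0, B=1:
  n2 stuck-at-0: n1=1, n2=0 [stuck-at-0], n3=0 → 0 — eliminated
  n2 inverted output: n1=1, n2=1 [inverted output], n3=1 → 1 — matches
Only n2 inverted output reproduces the observed 1.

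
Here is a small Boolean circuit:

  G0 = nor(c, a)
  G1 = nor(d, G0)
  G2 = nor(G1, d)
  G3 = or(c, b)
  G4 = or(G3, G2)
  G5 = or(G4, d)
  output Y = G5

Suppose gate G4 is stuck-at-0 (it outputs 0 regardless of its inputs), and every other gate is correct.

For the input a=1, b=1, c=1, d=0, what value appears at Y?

Propagate with G4 forced: G0=0, G1=1, G2=0, G3=1, G4=0 [stuck-at-0], G5=0.
So Y = 0. (Without the fault it would be 1.)

0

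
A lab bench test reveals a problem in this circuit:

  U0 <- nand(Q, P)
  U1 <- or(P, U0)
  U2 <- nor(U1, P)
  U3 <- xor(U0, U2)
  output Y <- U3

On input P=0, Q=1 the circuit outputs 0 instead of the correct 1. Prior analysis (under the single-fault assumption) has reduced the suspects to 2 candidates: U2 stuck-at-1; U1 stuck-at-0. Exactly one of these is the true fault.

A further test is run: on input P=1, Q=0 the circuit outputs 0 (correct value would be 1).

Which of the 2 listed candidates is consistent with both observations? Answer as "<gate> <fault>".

Evaluate each candidate on input P=1, Q=0:
  U2 stuck-at-1: U0=1, U1=1, U2=1 [stuck-at-1], U3=0 → 0 — matches
  U1 stuck-at-0: U0=1, U1=0 [stuck-at-0], U2=0, U3=1 → 1 — eliminated
Only U2 stuck-at-1 reproduces the observed 0.

U2 stuck-at-1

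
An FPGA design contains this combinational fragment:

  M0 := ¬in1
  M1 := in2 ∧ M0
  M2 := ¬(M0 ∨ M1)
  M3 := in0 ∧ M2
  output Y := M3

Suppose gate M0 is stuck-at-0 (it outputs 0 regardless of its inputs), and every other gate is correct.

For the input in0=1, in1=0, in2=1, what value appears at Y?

1

Propagate with M0 forced: M0=0 [stuck-at-0], M1=0, M2=1, M3=1.
So Y = 1. (Without the fault it would be 0.)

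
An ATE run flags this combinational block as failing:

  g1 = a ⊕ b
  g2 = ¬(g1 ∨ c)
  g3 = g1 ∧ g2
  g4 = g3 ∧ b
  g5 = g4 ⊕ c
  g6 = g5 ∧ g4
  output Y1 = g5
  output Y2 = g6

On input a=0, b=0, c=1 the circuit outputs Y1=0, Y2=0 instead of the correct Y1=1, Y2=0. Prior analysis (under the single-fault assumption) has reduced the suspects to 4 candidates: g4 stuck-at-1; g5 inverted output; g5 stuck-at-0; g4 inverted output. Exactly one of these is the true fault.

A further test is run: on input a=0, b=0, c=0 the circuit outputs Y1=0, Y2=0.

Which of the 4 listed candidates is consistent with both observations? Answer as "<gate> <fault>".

Evaluate each candidate on input a=0, b=0, c=0:
  g4 stuck-at-1: g1=0, g2=1, g3=0, g4=1 [stuck-at-1], g5=1, g6=1 → Y1=1, Y2=1 — eliminated
  g5 inverted output: g1=0, g2=1, g3=0, g4=0, g5=1 [inverted output], g6=0 → Y1=1, Y2=0 — eliminated
  g5 stuck-at-0: g1=0, g2=1, g3=0, g4=0, g5=0 [stuck-at-0], g6=0 → Y1=0, Y2=0 — matches
  g4 inverted output: g1=0, g2=1, g3=0, g4=1 [inverted output], g5=1, g6=1 → Y1=1, Y2=1 — eliminated
Only g5 stuck-at-0 reproduces the observed Y1=0, Y2=0.

g5 stuck-at-0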